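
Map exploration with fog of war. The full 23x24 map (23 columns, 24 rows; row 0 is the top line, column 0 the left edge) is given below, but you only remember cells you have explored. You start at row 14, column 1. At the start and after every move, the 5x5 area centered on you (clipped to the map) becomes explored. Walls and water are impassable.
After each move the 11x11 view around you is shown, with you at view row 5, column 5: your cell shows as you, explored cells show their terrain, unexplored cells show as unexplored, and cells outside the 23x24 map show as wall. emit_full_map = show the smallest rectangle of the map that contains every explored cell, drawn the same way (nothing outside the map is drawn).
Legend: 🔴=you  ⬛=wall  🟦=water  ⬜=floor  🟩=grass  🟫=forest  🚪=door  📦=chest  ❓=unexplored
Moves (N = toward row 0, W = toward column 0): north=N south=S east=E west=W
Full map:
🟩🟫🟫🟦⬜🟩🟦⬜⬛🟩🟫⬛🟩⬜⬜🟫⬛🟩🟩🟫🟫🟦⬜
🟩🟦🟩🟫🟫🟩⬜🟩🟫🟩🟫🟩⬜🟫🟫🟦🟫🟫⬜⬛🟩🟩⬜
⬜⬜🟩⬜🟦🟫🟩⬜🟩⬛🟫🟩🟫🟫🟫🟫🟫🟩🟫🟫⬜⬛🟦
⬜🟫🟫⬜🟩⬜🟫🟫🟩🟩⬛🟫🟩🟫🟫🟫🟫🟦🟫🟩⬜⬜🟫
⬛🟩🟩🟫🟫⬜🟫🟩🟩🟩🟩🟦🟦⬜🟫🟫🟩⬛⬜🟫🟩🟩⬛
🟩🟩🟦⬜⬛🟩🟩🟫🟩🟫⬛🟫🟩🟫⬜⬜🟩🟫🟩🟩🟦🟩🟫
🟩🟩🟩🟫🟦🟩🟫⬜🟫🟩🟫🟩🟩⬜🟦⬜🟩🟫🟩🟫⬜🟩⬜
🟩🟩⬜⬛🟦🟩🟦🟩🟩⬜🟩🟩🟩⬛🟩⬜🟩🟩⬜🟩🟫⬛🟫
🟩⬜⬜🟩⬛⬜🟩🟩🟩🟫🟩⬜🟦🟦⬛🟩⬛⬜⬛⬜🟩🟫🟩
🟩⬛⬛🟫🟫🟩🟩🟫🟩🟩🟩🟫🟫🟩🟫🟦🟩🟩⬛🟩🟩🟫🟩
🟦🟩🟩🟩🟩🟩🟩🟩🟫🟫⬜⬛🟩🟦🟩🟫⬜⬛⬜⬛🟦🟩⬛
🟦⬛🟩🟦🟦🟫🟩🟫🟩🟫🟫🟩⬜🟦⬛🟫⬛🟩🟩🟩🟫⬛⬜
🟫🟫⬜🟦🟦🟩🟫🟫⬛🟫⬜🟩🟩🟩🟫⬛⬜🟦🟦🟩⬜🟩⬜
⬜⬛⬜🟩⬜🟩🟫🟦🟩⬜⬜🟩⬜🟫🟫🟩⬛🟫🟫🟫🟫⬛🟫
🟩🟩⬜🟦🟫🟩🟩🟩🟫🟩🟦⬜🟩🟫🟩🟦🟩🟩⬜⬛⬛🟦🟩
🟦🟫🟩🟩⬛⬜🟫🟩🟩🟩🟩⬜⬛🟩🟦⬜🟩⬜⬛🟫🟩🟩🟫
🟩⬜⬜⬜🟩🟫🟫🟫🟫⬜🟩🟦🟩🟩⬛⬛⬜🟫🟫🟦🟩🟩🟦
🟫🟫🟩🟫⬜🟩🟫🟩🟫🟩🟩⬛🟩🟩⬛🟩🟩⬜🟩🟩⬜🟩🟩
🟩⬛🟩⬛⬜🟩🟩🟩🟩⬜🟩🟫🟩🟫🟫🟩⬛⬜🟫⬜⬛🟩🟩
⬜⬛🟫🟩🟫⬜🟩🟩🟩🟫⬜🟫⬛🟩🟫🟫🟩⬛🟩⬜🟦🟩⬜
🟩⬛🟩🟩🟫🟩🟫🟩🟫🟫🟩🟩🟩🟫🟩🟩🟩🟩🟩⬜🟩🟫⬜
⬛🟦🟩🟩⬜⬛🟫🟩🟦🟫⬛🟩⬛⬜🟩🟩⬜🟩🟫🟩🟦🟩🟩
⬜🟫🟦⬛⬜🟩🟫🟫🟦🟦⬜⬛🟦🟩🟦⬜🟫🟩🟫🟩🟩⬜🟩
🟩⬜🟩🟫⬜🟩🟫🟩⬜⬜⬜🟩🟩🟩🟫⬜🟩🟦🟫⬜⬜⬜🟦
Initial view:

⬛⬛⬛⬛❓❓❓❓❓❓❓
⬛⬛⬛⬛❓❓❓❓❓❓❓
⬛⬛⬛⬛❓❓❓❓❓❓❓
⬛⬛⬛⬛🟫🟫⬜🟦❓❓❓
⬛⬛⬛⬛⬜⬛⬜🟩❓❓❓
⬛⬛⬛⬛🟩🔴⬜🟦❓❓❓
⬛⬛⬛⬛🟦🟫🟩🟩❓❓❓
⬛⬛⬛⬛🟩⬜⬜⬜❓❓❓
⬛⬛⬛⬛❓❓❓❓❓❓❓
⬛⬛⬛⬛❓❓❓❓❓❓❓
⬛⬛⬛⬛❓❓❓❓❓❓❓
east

⬛⬛⬛❓❓❓❓❓❓❓❓
⬛⬛⬛❓❓❓❓❓❓❓❓
⬛⬛⬛❓❓❓❓❓❓❓❓
⬛⬛⬛🟫🟫⬜🟦🟦❓❓❓
⬛⬛⬛⬜⬛⬜🟩⬜❓❓❓
⬛⬛⬛🟩🟩🔴🟦🟫❓❓❓
⬛⬛⬛🟦🟫🟩🟩⬛❓❓❓
⬛⬛⬛🟩⬜⬜⬜🟩❓❓❓
⬛⬛⬛❓❓❓❓❓❓❓❓
⬛⬛⬛❓❓❓❓❓❓❓❓
⬛⬛⬛❓❓❓❓❓❓❓❓

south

⬛⬛⬛❓❓❓❓❓❓❓❓
⬛⬛⬛❓❓❓❓❓❓❓❓
⬛⬛⬛🟫🟫⬜🟦🟦❓❓❓
⬛⬛⬛⬜⬛⬜🟩⬜❓❓❓
⬛⬛⬛🟩🟩⬜🟦🟫❓❓❓
⬛⬛⬛🟦🟫🔴🟩⬛❓❓❓
⬛⬛⬛🟩⬜⬜⬜🟩❓❓❓
⬛⬛⬛🟫🟫🟩🟫⬜❓❓❓
⬛⬛⬛❓❓❓❓❓❓❓❓
⬛⬛⬛❓❓❓❓❓❓❓❓
⬛⬛⬛❓❓❓❓❓❓❓❓

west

⬛⬛⬛⬛❓❓❓❓❓❓❓
⬛⬛⬛⬛❓❓❓❓❓❓❓
⬛⬛⬛⬛🟫🟫⬜🟦🟦❓❓
⬛⬛⬛⬛⬜⬛⬜🟩⬜❓❓
⬛⬛⬛⬛🟩🟩⬜🟦🟫❓❓
⬛⬛⬛⬛🟦🔴🟩🟩⬛❓❓
⬛⬛⬛⬛🟩⬜⬜⬜🟩❓❓
⬛⬛⬛⬛🟫🟫🟩🟫⬜❓❓
⬛⬛⬛⬛❓❓❓❓❓❓❓
⬛⬛⬛⬛❓❓❓❓❓❓❓
⬛⬛⬛⬛❓❓❓❓❓❓❓

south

⬛⬛⬛⬛❓❓❓❓❓❓❓
⬛⬛⬛⬛🟫🟫⬜🟦🟦❓❓
⬛⬛⬛⬛⬜⬛⬜🟩⬜❓❓
⬛⬛⬛⬛🟩🟩⬜🟦🟫❓❓
⬛⬛⬛⬛🟦🟫🟩🟩⬛❓❓
⬛⬛⬛⬛🟩🔴⬜⬜🟩❓❓
⬛⬛⬛⬛🟫🟫🟩🟫⬜❓❓
⬛⬛⬛⬛🟩⬛🟩⬛❓❓❓
⬛⬛⬛⬛❓❓❓❓❓❓❓
⬛⬛⬛⬛❓❓❓❓❓❓❓
⬛⬛⬛⬛❓❓❓❓❓❓❓

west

⬛⬛⬛⬛⬛❓❓❓❓❓❓
⬛⬛⬛⬛⬛🟫🟫⬜🟦🟦❓
⬛⬛⬛⬛⬛⬜⬛⬜🟩⬜❓
⬛⬛⬛⬛⬛🟩🟩⬜🟦🟫❓
⬛⬛⬛⬛⬛🟦🟫🟩🟩⬛❓
⬛⬛⬛⬛⬛🔴⬜⬜⬜🟩❓
⬛⬛⬛⬛⬛🟫🟫🟩🟫⬜❓
⬛⬛⬛⬛⬛🟩⬛🟩⬛❓❓
⬛⬛⬛⬛⬛❓❓❓❓❓❓
⬛⬛⬛⬛⬛❓❓❓❓❓❓
⬛⬛⬛⬛⬛❓❓❓❓❓❓

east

⬛⬛⬛⬛❓❓❓❓❓❓❓
⬛⬛⬛⬛🟫🟫⬜🟦🟦❓❓
⬛⬛⬛⬛⬜⬛⬜🟩⬜❓❓
⬛⬛⬛⬛🟩🟩⬜🟦🟫❓❓
⬛⬛⬛⬛🟦🟫🟩🟩⬛❓❓
⬛⬛⬛⬛🟩🔴⬜⬜🟩❓❓
⬛⬛⬛⬛🟫🟫🟩🟫⬜❓❓
⬛⬛⬛⬛🟩⬛🟩⬛❓❓❓
⬛⬛⬛⬛❓❓❓❓❓❓❓
⬛⬛⬛⬛❓❓❓❓❓❓❓
⬛⬛⬛⬛❓❓❓❓❓❓❓

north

⬛⬛⬛⬛❓❓❓❓❓❓❓
⬛⬛⬛⬛❓❓❓❓❓❓❓
⬛⬛⬛⬛🟫🟫⬜🟦🟦❓❓
⬛⬛⬛⬛⬜⬛⬜🟩⬜❓❓
⬛⬛⬛⬛🟩🟩⬜🟦🟫❓❓
⬛⬛⬛⬛🟦🔴🟩🟩⬛❓❓
⬛⬛⬛⬛🟩⬜⬜⬜🟩❓❓
⬛⬛⬛⬛🟫🟫🟩🟫⬜❓❓
⬛⬛⬛⬛🟩⬛🟩⬛❓❓❓
⬛⬛⬛⬛❓❓❓❓❓❓❓
⬛⬛⬛⬛❓❓❓❓❓❓❓


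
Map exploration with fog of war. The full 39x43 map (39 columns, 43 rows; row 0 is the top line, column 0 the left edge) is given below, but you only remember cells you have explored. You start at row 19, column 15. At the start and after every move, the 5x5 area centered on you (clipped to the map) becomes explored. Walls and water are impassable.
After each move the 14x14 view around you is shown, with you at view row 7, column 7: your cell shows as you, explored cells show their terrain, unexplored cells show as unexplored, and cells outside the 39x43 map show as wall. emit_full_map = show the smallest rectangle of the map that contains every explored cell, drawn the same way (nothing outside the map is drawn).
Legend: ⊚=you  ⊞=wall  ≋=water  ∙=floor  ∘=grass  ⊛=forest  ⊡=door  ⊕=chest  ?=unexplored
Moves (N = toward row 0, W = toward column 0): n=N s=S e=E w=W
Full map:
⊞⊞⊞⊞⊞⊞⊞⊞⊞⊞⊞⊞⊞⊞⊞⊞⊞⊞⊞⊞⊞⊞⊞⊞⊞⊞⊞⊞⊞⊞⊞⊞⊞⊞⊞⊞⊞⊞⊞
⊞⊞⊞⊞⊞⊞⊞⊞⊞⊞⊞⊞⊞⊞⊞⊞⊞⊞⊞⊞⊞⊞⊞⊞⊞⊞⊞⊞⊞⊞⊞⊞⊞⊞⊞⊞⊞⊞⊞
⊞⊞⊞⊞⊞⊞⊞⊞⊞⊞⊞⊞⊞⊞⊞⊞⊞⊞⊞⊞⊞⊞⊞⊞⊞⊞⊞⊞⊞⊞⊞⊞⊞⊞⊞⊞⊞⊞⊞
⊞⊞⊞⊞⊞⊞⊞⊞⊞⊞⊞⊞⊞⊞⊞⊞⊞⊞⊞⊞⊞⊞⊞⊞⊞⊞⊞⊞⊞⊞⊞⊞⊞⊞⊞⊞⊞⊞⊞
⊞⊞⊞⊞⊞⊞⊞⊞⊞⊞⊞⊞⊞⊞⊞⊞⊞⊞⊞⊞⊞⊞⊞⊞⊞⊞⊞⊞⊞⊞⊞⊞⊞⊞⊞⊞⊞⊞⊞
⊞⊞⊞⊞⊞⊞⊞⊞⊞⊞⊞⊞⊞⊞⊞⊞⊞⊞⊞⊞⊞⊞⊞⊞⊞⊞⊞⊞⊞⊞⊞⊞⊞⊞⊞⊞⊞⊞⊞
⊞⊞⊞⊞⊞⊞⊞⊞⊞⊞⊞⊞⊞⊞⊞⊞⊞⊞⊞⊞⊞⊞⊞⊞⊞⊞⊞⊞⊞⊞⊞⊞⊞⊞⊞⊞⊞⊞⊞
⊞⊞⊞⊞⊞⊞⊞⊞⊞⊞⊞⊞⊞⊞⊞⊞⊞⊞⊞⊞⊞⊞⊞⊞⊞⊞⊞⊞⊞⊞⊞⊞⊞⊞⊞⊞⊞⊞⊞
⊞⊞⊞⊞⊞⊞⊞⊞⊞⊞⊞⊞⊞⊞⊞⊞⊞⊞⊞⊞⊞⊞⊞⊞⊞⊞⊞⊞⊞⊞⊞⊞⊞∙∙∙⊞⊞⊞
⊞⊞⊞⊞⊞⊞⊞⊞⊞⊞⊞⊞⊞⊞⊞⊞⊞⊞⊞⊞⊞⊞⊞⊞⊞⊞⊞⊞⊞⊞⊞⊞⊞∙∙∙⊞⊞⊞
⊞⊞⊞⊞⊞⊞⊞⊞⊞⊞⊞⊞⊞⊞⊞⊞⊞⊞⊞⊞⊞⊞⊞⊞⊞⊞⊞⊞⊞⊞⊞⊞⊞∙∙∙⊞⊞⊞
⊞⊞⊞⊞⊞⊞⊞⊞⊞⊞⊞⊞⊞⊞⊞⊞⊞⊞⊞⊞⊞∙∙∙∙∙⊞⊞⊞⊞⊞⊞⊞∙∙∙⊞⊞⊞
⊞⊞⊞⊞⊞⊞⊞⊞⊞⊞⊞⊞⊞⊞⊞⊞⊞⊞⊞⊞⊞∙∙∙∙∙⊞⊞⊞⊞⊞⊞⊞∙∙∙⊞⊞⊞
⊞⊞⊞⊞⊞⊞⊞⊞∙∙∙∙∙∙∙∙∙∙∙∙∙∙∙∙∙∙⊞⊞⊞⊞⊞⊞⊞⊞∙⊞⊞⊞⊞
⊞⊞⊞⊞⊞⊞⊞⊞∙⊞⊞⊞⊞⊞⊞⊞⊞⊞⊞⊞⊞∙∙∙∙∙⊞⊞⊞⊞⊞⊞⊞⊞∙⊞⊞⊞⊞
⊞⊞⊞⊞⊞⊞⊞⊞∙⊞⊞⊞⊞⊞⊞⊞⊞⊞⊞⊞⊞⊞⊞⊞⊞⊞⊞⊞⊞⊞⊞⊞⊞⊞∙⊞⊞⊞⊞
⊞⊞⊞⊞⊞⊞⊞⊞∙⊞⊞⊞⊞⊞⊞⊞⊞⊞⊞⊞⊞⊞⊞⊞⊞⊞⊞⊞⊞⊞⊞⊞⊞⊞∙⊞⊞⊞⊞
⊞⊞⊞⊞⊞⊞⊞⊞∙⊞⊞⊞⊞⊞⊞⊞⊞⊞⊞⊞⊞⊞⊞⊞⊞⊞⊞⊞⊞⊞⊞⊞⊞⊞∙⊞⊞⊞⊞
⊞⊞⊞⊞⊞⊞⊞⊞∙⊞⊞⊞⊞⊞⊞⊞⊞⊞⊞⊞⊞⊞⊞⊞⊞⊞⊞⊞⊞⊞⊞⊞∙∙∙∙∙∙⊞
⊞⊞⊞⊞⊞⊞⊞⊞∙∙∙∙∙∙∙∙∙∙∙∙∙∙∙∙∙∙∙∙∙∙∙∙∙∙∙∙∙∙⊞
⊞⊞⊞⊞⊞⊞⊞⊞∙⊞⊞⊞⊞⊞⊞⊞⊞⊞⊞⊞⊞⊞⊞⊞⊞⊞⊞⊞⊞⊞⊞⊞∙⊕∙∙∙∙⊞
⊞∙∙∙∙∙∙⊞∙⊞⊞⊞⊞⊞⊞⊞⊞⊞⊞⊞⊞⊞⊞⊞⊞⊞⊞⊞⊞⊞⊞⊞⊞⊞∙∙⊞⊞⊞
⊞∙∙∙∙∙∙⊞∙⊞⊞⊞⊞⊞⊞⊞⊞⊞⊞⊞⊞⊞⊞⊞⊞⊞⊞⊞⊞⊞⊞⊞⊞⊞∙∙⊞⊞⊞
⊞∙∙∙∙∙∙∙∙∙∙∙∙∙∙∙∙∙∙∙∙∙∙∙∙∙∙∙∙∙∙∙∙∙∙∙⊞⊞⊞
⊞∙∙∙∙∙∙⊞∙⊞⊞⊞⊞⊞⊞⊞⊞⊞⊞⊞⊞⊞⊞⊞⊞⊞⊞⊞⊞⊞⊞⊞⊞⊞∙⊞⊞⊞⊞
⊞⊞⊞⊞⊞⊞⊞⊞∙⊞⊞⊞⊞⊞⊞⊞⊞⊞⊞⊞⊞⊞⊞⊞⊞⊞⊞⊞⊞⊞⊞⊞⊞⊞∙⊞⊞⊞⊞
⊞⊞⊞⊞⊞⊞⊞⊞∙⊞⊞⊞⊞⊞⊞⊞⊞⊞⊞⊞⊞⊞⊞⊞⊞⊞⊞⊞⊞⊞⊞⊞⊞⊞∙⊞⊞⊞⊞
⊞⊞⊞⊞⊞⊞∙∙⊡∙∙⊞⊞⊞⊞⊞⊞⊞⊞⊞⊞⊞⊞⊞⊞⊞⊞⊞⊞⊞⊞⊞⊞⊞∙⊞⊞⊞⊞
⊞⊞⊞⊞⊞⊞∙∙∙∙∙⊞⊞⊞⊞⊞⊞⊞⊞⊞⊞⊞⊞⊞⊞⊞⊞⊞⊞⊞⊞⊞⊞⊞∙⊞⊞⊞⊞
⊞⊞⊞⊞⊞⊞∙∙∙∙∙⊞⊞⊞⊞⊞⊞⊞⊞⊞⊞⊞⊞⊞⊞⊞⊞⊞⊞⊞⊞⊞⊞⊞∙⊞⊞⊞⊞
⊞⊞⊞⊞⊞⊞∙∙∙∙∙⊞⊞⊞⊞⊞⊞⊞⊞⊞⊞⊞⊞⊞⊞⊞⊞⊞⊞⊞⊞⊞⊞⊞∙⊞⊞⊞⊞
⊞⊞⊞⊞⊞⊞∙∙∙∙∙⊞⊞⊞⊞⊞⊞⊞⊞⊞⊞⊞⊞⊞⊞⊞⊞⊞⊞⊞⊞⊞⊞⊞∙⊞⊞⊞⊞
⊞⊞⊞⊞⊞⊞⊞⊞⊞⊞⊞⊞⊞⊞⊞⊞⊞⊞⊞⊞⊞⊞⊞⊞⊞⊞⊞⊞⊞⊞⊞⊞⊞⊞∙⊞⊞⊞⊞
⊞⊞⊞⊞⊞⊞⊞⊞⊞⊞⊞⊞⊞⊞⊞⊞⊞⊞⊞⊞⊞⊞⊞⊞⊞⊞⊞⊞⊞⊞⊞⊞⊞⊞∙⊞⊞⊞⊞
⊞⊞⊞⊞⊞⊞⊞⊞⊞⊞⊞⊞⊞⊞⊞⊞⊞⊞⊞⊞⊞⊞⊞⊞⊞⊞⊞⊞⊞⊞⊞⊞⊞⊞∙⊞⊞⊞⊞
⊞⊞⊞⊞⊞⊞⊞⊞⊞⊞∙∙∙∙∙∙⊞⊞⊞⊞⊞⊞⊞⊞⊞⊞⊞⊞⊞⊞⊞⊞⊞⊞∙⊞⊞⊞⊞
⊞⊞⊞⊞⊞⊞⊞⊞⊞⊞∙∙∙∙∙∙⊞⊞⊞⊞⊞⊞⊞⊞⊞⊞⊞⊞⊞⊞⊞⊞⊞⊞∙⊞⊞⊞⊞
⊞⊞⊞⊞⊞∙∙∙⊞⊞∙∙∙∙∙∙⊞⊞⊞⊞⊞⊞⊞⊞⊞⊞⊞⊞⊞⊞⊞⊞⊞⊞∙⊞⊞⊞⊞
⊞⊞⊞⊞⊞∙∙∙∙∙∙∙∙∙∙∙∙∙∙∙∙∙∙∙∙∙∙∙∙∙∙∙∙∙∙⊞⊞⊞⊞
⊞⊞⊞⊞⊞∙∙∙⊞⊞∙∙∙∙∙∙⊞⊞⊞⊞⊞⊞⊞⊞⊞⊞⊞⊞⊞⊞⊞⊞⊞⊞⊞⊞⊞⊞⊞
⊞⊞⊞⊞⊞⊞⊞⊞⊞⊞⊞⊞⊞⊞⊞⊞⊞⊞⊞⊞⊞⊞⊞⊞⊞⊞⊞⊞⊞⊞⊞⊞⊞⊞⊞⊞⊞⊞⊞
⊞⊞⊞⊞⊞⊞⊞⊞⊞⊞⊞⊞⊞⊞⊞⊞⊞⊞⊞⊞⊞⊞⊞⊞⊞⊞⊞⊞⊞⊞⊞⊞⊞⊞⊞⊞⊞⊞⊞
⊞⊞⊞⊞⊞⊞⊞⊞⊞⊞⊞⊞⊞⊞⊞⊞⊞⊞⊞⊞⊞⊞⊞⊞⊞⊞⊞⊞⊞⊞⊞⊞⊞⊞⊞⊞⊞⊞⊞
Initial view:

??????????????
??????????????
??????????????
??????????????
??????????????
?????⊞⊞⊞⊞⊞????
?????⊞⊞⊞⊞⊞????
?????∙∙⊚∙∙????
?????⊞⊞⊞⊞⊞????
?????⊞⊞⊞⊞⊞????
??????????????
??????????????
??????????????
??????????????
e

??????????????
??????????????
??????????????
??????????????
??????????????
????⊞⊞⊞⊞⊞⊞????
????⊞⊞⊞⊞⊞⊞????
????∙∙∙⊚∙∙????
????⊞⊞⊞⊞⊞⊞????
????⊞⊞⊞⊞⊞⊞????
??????????????
??????????????
??????????????
??????????????

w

??????????????
??????????????
??????????????
??????????????
??????????????
?????⊞⊞⊞⊞⊞⊞???
?????⊞⊞⊞⊞⊞⊞???
?????∙∙⊚∙∙∙???
?????⊞⊞⊞⊞⊞⊞???
?????⊞⊞⊞⊞⊞⊞???
??????????????
??????????????
??????????????
??????????????

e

??????????????
??????????????
??????????????
??????????????
??????????????
????⊞⊞⊞⊞⊞⊞????
????⊞⊞⊞⊞⊞⊞????
????∙∙∙⊚∙∙????
????⊞⊞⊞⊞⊞⊞????
????⊞⊞⊞⊞⊞⊞????
??????????????
??????????????
??????????????
??????????????

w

??????????????
??????????????
??????????????
??????????????
??????????????
?????⊞⊞⊞⊞⊞⊞???
?????⊞⊞⊞⊞⊞⊞???
?????∙∙⊚∙∙∙???
?????⊞⊞⊞⊞⊞⊞???
?????⊞⊞⊞⊞⊞⊞???
??????????????
??????????????
??????????????
??????????????

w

??????????????
??????????????
??????????????
??????????????
??????????????
?????⊞⊞⊞⊞⊞⊞⊞??
?????⊞⊞⊞⊞⊞⊞⊞??
?????∙∙⊚∙∙∙∙??
?????⊞⊞⊞⊞⊞⊞⊞??
?????⊞⊞⊞⊞⊞⊞⊞??
??????????????
??????????????
??????????????
??????????????

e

??????????????
??????????????
??????????????
??????????????
??????????????
????⊞⊞⊞⊞⊞⊞⊞???
????⊞⊞⊞⊞⊞⊞⊞???
????∙∙∙⊚∙∙∙???
????⊞⊞⊞⊞⊞⊞⊞???
????⊞⊞⊞⊞⊞⊞⊞???
??????????????
??????????????
??????????????
??????????????

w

??????????????
??????????????
??????????????
??????????????
??????????????
?????⊞⊞⊞⊞⊞⊞⊞??
?????⊞⊞⊞⊞⊞⊞⊞??
?????∙∙⊚∙∙∙∙??
?????⊞⊞⊞⊞⊞⊞⊞??
?????⊞⊞⊞⊞⊞⊞⊞??
??????????????
??????????????
??????????????
??????????????

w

??????????????
??????????????
??????????????
??????????????
??????????????
?????⊞⊞⊞⊞⊞⊞⊞⊞?
?????⊞⊞⊞⊞⊞⊞⊞⊞?
?????∙∙⊚∙∙∙∙∙?
?????⊞⊞⊞⊞⊞⊞⊞⊞?
?????⊞⊞⊞⊞⊞⊞⊞⊞?
??????????????
??????????????
??????????????
??????????????

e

??????????????
??????????????
??????????????
??????????????
??????????????
????⊞⊞⊞⊞⊞⊞⊞⊞??
????⊞⊞⊞⊞⊞⊞⊞⊞??
????∙∙∙⊚∙∙∙∙??
????⊞⊞⊞⊞⊞⊞⊞⊞??
????⊞⊞⊞⊞⊞⊞⊞⊞??
??????????????
??????????????
??????????????
??????????????

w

??????????????
??????????????
??????????????
??????????????
??????????????
?????⊞⊞⊞⊞⊞⊞⊞⊞?
?????⊞⊞⊞⊞⊞⊞⊞⊞?
?????∙∙⊚∙∙∙∙∙?
?????⊞⊞⊞⊞⊞⊞⊞⊞?
?????⊞⊞⊞⊞⊞⊞⊞⊞?
??????????????
??????????????
??????????????
??????????????

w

??????????????
??????????????
??????????????
??????????????
??????????????
?????⊞⊞⊞⊞⊞⊞⊞⊞⊞
?????⊞⊞⊞⊞⊞⊞⊞⊞⊞
?????∙∙⊚∙∙∙∙∙∙
?????⊞⊞⊞⊞⊞⊞⊞⊞⊞
?????⊞⊞⊞⊞⊞⊞⊞⊞⊞
??????????????
??????????????
??????????????
??????????????

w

??????????????
??????????????
??????????????
??????????????
??????????????
?????⊞⊞⊞⊞⊞⊞⊞⊞⊞
?????⊞⊞⊞⊞⊞⊞⊞⊞⊞
?????∙∙⊚∙∙∙∙∙∙
?????⊞⊞⊞⊞⊞⊞⊞⊞⊞
?????⊞⊞⊞⊞⊞⊞⊞⊞⊞
??????????????
??????????????
??????????????
??????????????

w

??????????????
??????????????
??????????????
??????????????
??????????????
?????∙⊞⊞⊞⊞⊞⊞⊞⊞
?????∙⊞⊞⊞⊞⊞⊞⊞⊞
?????∙∙⊚∙∙∙∙∙∙
?????∙⊞⊞⊞⊞⊞⊞⊞⊞
?????∙⊞⊞⊞⊞⊞⊞⊞⊞
??????????????
??????????????
??????????????
??????????????

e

??????????????
??????????????
??????????????
??????????????
??????????????
????∙⊞⊞⊞⊞⊞⊞⊞⊞⊞
????∙⊞⊞⊞⊞⊞⊞⊞⊞⊞
????∙∙∙⊚∙∙∙∙∙∙
????∙⊞⊞⊞⊞⊞⊞⊞⊞⊞
????∙⊞⊞⊞⊞⊞⊞⊞⊞⊞
??????????????
??????????????
??????????????
??????????????

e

??????????????
??????????????
??????????????
??????????????
??????????????
???∙⊞⊞⊞⊞⊞⊞⊞⊞⊞⊞
???∙⊞⊞⊞⊞⊞⊞⊞⊞⊞⊞
???∙∙∙∙⊚∙∙∙∙∙∙
???∙⊞⊞⊞⊞⊞⊞⊞⊞⊞⊞
???∙⊞⊞⊞⊞⊞⊞⊞⊞⊞⊞
??????????????
??????????????
??????????????
??????????????

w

??????????????
??????????????
??????????????
??????????????
??????????????
????∙⊞⊞⊞⊞⊞⊞⊞⊞⊞
????∙⊞⊞⊞⊞⊞⊞⊞⊞⊞
????∙∙∙⊚∙∙∙∙∙∙
????∙⊞⊞⊞⊞⊞⊞⊞⊞⊞
????∙⊞⊞⊞⊞⊞⊞⊞⊞⊞
??????????????
??????????????
??????????????
??????????????

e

??????????????
??????????????
??????????????
??????????????
??????????????
???∙⊞⊞⊞⊞⊞⊞⊞⊞⊞⊞
???∙⊞⊞⊞⊞⊞⊞⊞⊞⊞⊞
???∙∙∙∙⊚∙∙∙∙∙∙
???∙⊞⊞⊞⊞⊞⊞⊞⊞⊞⊞
???∙⊞⊞⊞⊞⊞⊞⊞⊞⊞⊞
??????????????
??????????????
??????????????
??????????????

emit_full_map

∙⊞⊞⊞⊞⊞⊞⊞⊞⊞⊞
∙⊞⊞⊞⊞⊞⊞⊞⊞⊞⊞
∙∙∙∙⊚∙∙∙∙∙∙
∙⊞⊞⊞⊞⊞⊞⊞⊞⊞⊞
∙⊞⊞⊞⊞⊞⊞⊞⊞⊞⊞


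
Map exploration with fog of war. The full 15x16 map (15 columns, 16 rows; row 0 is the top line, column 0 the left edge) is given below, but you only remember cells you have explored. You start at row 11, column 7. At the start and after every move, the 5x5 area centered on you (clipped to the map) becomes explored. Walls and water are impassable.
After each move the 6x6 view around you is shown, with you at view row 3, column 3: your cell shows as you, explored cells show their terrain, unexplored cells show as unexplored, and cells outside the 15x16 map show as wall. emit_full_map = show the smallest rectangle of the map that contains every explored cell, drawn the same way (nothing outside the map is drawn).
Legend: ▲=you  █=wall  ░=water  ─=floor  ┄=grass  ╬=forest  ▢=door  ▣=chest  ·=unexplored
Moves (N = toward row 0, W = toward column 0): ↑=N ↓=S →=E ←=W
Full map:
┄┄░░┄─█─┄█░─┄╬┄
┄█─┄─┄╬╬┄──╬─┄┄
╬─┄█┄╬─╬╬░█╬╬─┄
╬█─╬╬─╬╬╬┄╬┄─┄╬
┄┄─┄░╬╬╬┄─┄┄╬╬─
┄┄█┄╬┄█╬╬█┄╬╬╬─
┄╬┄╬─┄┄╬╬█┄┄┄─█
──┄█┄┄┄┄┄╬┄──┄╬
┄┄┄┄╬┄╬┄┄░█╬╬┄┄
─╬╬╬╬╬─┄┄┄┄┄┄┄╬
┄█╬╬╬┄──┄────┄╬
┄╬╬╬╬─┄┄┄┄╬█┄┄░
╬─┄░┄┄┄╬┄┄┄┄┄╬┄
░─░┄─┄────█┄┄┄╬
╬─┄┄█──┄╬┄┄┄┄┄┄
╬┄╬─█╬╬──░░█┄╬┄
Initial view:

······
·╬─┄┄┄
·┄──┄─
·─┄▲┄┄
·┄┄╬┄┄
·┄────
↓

·╬─┄┄┄
·┄──┄─
·─┄┄┄┄
·┄┄▲┄┄
·┄────
·──┄╬┄

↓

·┄──┄─
·─┄┄┄┄
·┄┄╬┄┄
·┄─▲──
·──┄╬┄
·╬╬──░

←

··┄──┄
·╬─┄┄┄
·┄┄┄╬┄
·─┄▲──
·█──┄╬
·█╬╬──

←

···┄──
·╬╬─┄┄
·░┄┄┄╬
·┄─▲──
·┄█──┄
·─█╬╬─

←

····┄─
·╬╬╬─┄
·┄░┄┄┄
·░┄▲┄─
·┄┄█──
·╬─█╬╬

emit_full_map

···╬─┄┄┄
···┄──┄─
╬╬╬─┄┄┄┄
┄░┄┄┄╬┄┄
░┄▲┄────
┄┄█──┄╬┄
╬─█╬╬──░

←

·····┄
·╬╬╬╬─
·─┄░┄┄
·─░▲─┄
·─┄┄█─
·┄╬─█╬

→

····┄─
╬╬╬╬─┄
─┄░┄┄┄
─░┄▲┄─
─┄┄█──
┄╬─█╬╬

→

···┄──
╬╬╬─┄┄
┄░┄┄┄╬
░┄─▲──
┄┄█──┄
╬─█╬╬─

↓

╬╬╬─┄┄
┄░┄┄┄╬
░┄─┄──
┄┄█▲─┄
╬─█╬╬─
██████

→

╬╬─┄┄┄
░┄┄┄╬┄
┄─┄───
┄█─▲┄╬
─█╬╬──
██████

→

╬─┄┄┄┄
┄┄┄╬┄┄
─┄────
█──▲╬┄
█╬╬──░
██████

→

─┄┄┄┄·
┄┄╬┄┄┄
┄────█
──┄▲┄┄
╬╬──░░
██████

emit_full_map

····╬─┄┄┄·
····┄──┄─·
╬╬╬╬─┄┄┄┄·
─┄░┄┄┄╬┄┄┄
─░┄─┄────█
─┄┄█──┄▲┄┄
┄╬─█╬╬──░░

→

┄┄┄┄··
┄╬┄┄┄┄
────█┄
─┄╬▲┄┄
╬──░░█
██████

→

┄┄┄···
╬┄┄┄┄┄
───█┄┄
┄╬┄▲┄┄
──░░█┄
██████

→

┄┄····
┄┄┄┄┄╬
──█┄┄┄
╬┄┄▲┄┄
─░░█┄╬
██████

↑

┄─····
┄┄╬█┄┄
┄┄┄┄┄╬
──█▲┄┄
╬┄┄┄┄┄
─░░█┄╬

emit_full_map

····╬─┄┄┄····
····┄──┄─····
╬╬╬╬─┄┄┄┄╬█┄┄
─┄░┄┄┄╬┄┄┄┄┄╬
─░┄─┄────█▲┄┄
─┄┄█──┄╬┄┄┄┄┄
┄╬─█╬╬──░░█┄╬


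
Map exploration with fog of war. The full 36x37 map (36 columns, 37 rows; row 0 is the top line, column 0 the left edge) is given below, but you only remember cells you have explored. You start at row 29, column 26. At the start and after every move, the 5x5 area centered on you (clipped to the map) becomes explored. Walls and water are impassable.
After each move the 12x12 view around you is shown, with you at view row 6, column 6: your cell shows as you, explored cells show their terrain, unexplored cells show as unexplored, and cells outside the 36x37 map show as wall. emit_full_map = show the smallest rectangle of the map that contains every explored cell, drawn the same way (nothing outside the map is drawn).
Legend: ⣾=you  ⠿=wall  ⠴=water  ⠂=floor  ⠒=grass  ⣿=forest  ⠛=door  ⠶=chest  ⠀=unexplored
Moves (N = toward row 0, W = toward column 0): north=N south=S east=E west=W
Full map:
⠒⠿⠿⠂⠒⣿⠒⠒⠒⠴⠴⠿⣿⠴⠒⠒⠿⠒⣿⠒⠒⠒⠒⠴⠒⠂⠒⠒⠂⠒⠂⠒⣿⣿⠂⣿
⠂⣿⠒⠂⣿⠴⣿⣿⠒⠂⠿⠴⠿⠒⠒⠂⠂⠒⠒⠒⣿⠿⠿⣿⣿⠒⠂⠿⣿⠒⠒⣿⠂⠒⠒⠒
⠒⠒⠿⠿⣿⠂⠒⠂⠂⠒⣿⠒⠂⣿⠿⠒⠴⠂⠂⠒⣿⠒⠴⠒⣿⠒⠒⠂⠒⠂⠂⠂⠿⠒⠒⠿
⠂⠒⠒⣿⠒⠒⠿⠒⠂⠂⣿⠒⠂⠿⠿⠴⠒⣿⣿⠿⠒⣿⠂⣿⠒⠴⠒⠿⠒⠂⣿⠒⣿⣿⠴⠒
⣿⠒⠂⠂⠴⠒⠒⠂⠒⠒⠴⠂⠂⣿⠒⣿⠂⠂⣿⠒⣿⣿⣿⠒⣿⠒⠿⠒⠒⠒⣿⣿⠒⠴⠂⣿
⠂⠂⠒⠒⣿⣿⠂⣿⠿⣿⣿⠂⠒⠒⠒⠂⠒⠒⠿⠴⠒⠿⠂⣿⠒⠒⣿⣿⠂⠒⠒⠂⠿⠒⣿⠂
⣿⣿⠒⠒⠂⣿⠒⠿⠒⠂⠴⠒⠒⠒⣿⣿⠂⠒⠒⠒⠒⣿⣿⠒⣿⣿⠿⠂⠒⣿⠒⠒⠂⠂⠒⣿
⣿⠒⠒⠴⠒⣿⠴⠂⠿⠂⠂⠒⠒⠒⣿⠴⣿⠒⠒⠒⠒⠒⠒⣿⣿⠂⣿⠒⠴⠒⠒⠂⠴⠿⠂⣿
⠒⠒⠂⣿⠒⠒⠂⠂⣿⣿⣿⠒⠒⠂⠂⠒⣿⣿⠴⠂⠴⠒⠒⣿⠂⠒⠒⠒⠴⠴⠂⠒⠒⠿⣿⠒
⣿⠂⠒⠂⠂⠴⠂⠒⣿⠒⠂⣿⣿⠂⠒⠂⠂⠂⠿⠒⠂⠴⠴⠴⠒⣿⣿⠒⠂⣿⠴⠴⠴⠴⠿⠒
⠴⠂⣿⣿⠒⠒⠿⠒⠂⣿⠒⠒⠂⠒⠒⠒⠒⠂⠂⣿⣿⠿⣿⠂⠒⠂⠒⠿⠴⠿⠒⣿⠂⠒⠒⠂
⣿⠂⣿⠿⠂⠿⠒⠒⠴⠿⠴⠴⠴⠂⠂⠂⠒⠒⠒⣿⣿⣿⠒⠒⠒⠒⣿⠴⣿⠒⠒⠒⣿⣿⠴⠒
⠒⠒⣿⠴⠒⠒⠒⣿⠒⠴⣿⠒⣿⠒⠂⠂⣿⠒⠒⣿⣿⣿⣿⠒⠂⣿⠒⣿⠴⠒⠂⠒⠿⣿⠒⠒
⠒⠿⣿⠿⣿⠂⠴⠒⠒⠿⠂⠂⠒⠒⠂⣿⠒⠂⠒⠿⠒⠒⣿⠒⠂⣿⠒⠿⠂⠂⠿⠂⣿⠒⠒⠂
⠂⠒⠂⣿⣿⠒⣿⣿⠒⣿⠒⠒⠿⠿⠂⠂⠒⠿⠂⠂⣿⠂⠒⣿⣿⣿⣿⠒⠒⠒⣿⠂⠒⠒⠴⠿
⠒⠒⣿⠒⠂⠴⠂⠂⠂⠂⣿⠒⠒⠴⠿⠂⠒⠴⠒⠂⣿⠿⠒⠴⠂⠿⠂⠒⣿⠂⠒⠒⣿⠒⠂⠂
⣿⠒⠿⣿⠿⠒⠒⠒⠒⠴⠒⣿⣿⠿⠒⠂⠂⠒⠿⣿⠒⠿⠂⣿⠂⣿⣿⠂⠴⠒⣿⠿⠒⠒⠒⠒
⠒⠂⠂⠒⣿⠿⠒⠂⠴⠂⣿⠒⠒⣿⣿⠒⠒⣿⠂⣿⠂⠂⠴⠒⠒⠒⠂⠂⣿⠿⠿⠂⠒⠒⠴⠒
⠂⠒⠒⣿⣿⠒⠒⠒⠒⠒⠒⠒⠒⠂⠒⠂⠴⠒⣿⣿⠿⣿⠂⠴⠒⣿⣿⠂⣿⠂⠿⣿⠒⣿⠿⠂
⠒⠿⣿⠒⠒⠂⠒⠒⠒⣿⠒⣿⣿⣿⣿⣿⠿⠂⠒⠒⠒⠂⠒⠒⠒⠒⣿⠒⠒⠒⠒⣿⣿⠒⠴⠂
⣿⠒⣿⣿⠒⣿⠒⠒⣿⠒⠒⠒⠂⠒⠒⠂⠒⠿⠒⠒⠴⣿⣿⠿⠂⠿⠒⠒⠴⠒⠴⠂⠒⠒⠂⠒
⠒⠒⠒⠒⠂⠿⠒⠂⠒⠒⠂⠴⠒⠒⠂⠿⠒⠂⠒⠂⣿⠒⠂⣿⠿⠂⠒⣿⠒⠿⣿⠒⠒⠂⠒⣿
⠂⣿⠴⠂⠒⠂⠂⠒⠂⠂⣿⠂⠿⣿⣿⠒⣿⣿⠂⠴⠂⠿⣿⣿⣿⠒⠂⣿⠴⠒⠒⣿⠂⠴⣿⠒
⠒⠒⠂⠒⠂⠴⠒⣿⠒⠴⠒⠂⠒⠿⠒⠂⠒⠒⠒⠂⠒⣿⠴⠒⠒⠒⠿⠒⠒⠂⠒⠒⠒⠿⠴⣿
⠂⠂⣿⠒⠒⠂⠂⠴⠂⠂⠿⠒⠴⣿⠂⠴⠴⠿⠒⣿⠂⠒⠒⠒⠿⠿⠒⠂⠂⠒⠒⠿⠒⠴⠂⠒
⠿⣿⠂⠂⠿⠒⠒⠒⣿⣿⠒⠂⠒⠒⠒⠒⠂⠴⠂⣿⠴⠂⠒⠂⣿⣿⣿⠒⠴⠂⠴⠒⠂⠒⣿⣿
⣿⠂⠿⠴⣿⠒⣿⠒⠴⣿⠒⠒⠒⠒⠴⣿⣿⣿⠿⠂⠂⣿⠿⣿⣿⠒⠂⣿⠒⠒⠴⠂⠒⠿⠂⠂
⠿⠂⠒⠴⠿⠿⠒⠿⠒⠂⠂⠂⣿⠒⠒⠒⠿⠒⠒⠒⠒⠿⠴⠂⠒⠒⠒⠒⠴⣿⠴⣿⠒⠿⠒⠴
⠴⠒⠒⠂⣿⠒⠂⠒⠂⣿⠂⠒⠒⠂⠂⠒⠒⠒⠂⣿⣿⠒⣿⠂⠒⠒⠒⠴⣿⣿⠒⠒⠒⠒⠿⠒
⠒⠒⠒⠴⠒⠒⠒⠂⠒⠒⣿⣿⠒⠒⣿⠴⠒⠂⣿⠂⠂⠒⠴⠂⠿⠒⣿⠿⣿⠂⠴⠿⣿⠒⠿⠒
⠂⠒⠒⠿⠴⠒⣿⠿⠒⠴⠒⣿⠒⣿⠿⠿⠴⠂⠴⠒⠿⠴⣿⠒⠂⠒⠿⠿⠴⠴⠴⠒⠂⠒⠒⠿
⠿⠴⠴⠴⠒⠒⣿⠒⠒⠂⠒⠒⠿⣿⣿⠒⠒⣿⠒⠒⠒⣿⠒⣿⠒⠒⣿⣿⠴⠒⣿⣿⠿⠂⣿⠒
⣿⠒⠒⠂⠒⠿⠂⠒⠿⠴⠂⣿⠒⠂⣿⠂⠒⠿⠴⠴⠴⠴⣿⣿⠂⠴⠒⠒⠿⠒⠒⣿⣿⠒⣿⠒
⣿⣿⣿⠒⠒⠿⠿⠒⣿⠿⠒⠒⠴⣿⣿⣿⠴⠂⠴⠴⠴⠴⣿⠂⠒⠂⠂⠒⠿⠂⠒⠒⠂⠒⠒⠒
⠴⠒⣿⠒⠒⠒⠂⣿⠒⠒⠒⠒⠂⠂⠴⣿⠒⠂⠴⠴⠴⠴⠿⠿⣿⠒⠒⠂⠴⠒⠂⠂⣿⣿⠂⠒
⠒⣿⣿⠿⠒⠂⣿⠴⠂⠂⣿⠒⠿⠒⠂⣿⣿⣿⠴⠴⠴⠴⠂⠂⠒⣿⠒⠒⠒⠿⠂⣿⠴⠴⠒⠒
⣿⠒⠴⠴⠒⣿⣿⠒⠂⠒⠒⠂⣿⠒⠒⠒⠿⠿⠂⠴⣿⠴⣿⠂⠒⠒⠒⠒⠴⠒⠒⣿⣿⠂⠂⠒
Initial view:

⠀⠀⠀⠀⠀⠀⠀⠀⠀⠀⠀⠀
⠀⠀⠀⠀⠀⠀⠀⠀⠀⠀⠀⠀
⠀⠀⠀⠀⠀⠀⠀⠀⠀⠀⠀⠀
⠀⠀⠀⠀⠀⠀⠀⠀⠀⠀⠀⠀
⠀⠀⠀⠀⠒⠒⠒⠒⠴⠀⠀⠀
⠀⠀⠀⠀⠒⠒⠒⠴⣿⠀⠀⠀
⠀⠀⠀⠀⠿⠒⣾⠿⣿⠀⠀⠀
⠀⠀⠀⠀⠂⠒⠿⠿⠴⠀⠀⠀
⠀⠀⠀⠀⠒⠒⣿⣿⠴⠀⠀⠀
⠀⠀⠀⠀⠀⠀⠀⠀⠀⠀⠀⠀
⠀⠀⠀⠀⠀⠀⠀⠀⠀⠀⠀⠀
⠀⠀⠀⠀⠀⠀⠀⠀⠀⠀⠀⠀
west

⠀⠀⠀⠀⠀⠀⠀⠀⠀⠀⠀⠀
⠀⠀⠀⠀⠀⠀⠀⠀⠀⠀⠀⠀
⠀⠀⠀⠀⠀⠀⠀⠀⠀⠀⠀⠀
⠀⠀⠀⠀⠀⠀⠀⠀⠀⠀⠀⠀
⠀⠀⠀⠀⠂⠒⠒⠒⠒⠴⠀⠀
⠀⠀⠀⠀⠂⠒⠒⠒⠴⣿⠀⠀
⠀⠀⠀⠀⠂⠿⣾⣿⠿⣿⠀⠀
⠀⠀⠀⠀⠒⠂⠒⠿⠿⠴⠀⠀
⠀⠀⠀⠀⣿⠒⠒⣿⣿⠴⠀⠀
⠀⠀⠀⠀⠀⠀⠀⠀⠀⠀⠀⠀
⠀⠀⠀⠀⠀⠀⠀⠀⠀⠀⠀⠀
⠀⠀⠀⠀⠀⠀⠀⠀⠀⠀⠀⠀

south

⠀⠀⠀⠀⠀⠀⠀⠀⠀⠀⠀⠀
⠀⠀⠀⠀⠀⠀⠀⠀⠀⠀⠀⠀
⠀⠀⠀⠀⠀⠀⠀⠀⠀⠀⠀⠀
⠀⠀⠀⠀⠂⠒⠒⠒⠒⠴⠀⠀
⠀⠀⠀⠀⠂⠒⠒⠒⠴⣿⠀⠀
⠀⠀⠀⠀⠂⠿⠒⣿⠿⣿⠀⠀
⠀⠀⠀⠀⠒⠂⣾⠿⠿⠴⠀⠀
⠀⠀⠀⠀⣿⠒⠒⣿⣿⠴⠀⠀
⠀⠀⠀⠀⣿⠂⠴⠒⠒⠀⠀⠀
⠀⠀⠀⠀⠀⠀⠀⠀⠀⠀⠀⠀
⠀⠀⠀⠀⠀⠀⠀⠀⠀⠀⠀⠀
⠀⠀⠀⠀⠀⠀⠀⠀⠀⠀⠀⠀

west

⠀⠀⠀⠀⠀⠀⠀⠀⠀⠀⠀⠀
⠀⠀⠀⠀⠀⠀⠀⠀⠀⠀⠀⠀
⠀⠀⠀⠀⠀⠀⠀⠀⠀⠀⠀⠀
⠀⠀⠀⠀⠀⠂⠒⠒⠒⠒⠴⠀
⠀⠀⠀⠀⣿⠂⠒⠒⠒⠴⣿⠀
⠀⠀⠀⠀⠴⠂⠿⠒⣿⠿⣿⠀
⠀⠀⠀⠀⣿⠒⣾⠒⠿⠿⠴⠀
⠀⠀⠀⠀⠒⣿⠒⠒⣿⣿⠴⠀
⠀⠀⠀⠀⣿⣿⠂⠴⠒⠒⠀⠀
⠀⠀⠀⠀⠀⠀⠀⠀⠀⠀⠀⠀
⠀⠀⠀⠀⠀⠀⠀⠀⠀⠀⠀⠀
⠀⠀⠀⠀⠀⠀⠀⠀⠀⠀⠀⠀

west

⠀⠀⠀⠀⠀⠀⠀⠀⠀⠀⠀⠀
⠀⠀⠀⠀⠀⠀⠀⠀⠀⠀⠀⠀
⠀⠀⠀⠀⠀⠀⠀⠀⠀⠀⠀⠀
⠀⠀⠀⠀⠀⠀⠂⠒⠒⠒⠒⠴
⠀⠀⠀⠀⠒⣿⠂⠒⠒⠒⠴⣿
⠀⠀⠀⠀⠒⠴⠂⠿⠒⣿⠿⣿
⠀⠀⠀⠀⠴⣿⣾⠂⠒⠿⠿⠴
⠀⠀⠀⠀⣿⠒⣿⠒⠒⣿⣿⠴
⠀⠀⠀⠀⠴⣿⣿⠂⠴⠒⠒⠀
⠀⠀⠀⠀⠀⠀⠀⠀⠀⠀⠀⠀
⠀⠀⠀⠀⠀⠀⠀⠀⠀⠀⠀⠀
⠀⠀⠀⠀⠀⠀⠀⠀⠀⠀⠀⠀

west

⠀⠀⠀⠀⠀⠀⠀⠀⠀⠀⠀⠀
⠀⠀⠀⠀⠀⠀⠀⠀⠀⠀⠀⠀
⠀⠀⠀⠀⠀⠀⠀⠀⠀⠀⠀⠀
⠀⠀⠀⠀⠀⠀⠀⠂⠒⠒⠒⠒
⠀⠀⠀⠀⣿⠒⣿⠂⠒⠒⠒⠴
⠀⠀⠀⠀⠂⠒⠴⠂⠿⠒⣿⠿
⠀⠀⠀⠀⠿⠴⣾⠒⠂⠒⠿⠿
⠀⠀⠀⠀⠒⣿⠒⣿⠒⠒⣿⣿
⠀⠀⠀⠀⠴⠴⣿⣿⠂⠴⠒⠒
⠀⠀⠀⠀⠀⠀⠀⠀⠀⠀⠀⠀
⠀⠀⠀⠀⠀⠀⠀⠀⠀⠀⠀⠀
⠀⠀⠀⠀⠀⠀⠀⠀⠀⠀⠀⠀

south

⠀⠀⠀⠀⠀⠀⠀⠀⠀⠀⠀⠀
⠀⠀⠀⠀⠀⠀⠀⠀⠀⠀⠀⠀
⠀⠀⠀⠀⠀⠀⠀⠂⠒⠒⠒⠒
⠀⠀⠀⠀⣿⠒⣿⠂⠒⠒⠒⠴
⠀⠀⠀⠀⠂⠒⠴⠂⠿⠒⣿⠿
⠀⠀⠀⠀⠿⠴⣿⠒⠂⠒⠿⠿
⠀⠀⠀⠀⠒⣿⣾⣿⠒⠒⣿⣿
⠀⠀⠀⠀⠴⠴⣿⣿⠂⠴⠒⠒
⠀⠀⠀⠀⠴⠴⣿⠂⠒⠀⠀⠀
⠀⠀⠀⠀⠀⠀⠀⠀⠀⠀⠀⠀
⠀⠀⠀⠀⠀⠀⠀⠀⠀⠀⠀⠀
⠀⠀⠀⠀⠀⠀⠀⠀⠀⠀⠀⠀

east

⠀⠀⠀⠀⠀⠀⠀⠀⠀⠀⠀⠀
⠀⠀⠀⠀⠀⠀⠀⠀⠀⠀⠀⠀
⠀⠀⠀⠀⠀⠀⠂⠒⠒⠒⠒⠴
⠀⠀⠀⣿⠒⣿⠂⠒⠒⠒⠴⣿
⠀⠀⠀⠂⠒⠴⠂⠿⠒⣿⠿⣿
⠀⠀⠀⠿⠴⣿⠒⠂⠒⠿⠿⠴
⠀⠀⠀⠒⣿⠒⣾⠒⠒⣿⣿⠴
⠀⠀⠀⠴⠴⣿⣿⠂⠴⠒⠒⠀
⠀⠀⠀⠴⠴⣿⠂⠒⠂⠀⠀⠀
⠀⠀⠀⠀⠀⠀⠀⠀⠀⠀⠀⠀
⠀⠀⠀⠀⠀⠀⠀⠀⠀⠀⠀⠀
⠀⠀⠀⠀⠀⠀⠀⠀⠀⠀⠀⠀

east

⠀⠀⠀⠀⠀⠀⠀⠀⠀⠀⠀⠀
⠀⠀⠀⠀⠀⠀⠀⠀⠀⠀⠀⠀
⠀⠀⠀⠀⠀⠂⠒⠒⠒⠒⠴⠀
⠀⠀⣿⠒⣿⠂⠒⠒⠒⠴⣿⠀
⠀⠀⠂⠒⠴⠂⠿⠒⣿⠿⣿⠀
⠀⠀⠿⠴⣿⠒⠂⠒⠿⠿⠴⠀
⠀⠀⠒⣿⠒⣿⣾⠒⣿⣿⠴⠀
⠀⠀⠴⠴⣿⣿⠂⠴⠒⠒⠀⠀
⠀⠀⠴⠴⣿⠂⠒⠂⠂⠀⠀⠀
⠀⠀⠀⠀⠀⠀⠀⠀⠀⠀⠀⠀
⠀⠀⠀⠀⠀⠀⠀⠀⠀⠀⠀⠀
⠀⠀⠀⠀⠀⠀⠀⠀⠀⠀⠀⠀

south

⠀⠀⠀⠀⠀⠀⠀⠀⠀⠀⠀⠀
⠀⠀⠀⠀⠀⠂⠒⠒⠒⠒⠴⠀
⠀⠀⣿⠒⣿⠂⠒⠒⠒⠴⣿⠀
⠀⠀⠂⠒⠴⠂⠿⠒⣿⠿⣿⠀
⠀⠀⠿⠴⣿⠒⠂⠒⠿⠿⠴⠀
⠀⠀⠒⣿⠒⣿⠒⠒⣿⣿⠴⠀
⠀⠀⠴⠴⣿⣿⣾⠴⠒⠒⠀⠀
⠀⠀⠴⠴⣿⠂⠒⠂⠂⠀⠀⠀
⠀⠀⠀⠀⠿⠿⣿⠒⠒⠀⠀⠀
⠀⠀⠀⠀⠀⠀⠀⠀⠀⠀⠀⠀
⠀⠀⠀⠀⠀⠀⠀⠀⠀⠀⠀⠀
⠿⠿⠿⠿⠿⠿⠿⠿⠿⠿⠿⠿

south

⠀⠀⠀⠀⠀⠂⠒⠒⠒⠒⠴⠀
⠀⠀⣿⠒⣿⠂⠒⠒⠒⠴⣿⠀
⠀⠀⠂⠒⠴⠂⠿⠒⣿⠿⣿⠀
⠀⠀⠿⠴⣿⠒⠂⠒⠿⠿⠴⠀
⠀⠀⠒⣿⠒⣿⠒⠒⣿⣿⠴⠀
⠀⠀⠴⠴⣿⣿⠂⠴⠒⠒⠀⠀
⠀⠀⠴⠴⣿⠂⣾⠂⠂⠀⠀⠀
⠀⠀⠀⠀⠿⠿⣿⠒⠒⠀⠀⠀
⠀⠀⠀⠀⠂⠂⠒⣿⠒⠀⠀⠀
⠀⠀⠀⠀⠀⠀⠀⠀⠀⠀⠀⠀
⠿⠿⠿⠿⠿⠿⠿⠿⠿⠿⠿⠿
⠿⠿⠿⠿⠿⠿⠿⠿⠿⠿⠿⠿

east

⠀⠀⠀⠀⠂⠒⠒⠒⠒⠴⠀⠀
⠀⣿⠒⣿⠂⠒⠒⠒⠴⣿⠀⠀
⠀⠂⠒⠴⠂⠿⠒⣿⠿⣿⠀⠀
⠀⠿⠴⣿⠒⠂⠒⠿⠿⠴⠀⠀
⠀⠒⣿⠒⣿⠒⠒⣿⣿⠴⠀⠀
⠀⠴⠴⣿⣿⠂⠴⠒⠒⠀⠀⠀
⠀⠴⠴⣿⠂⠒⣾⠂⠒⠀⠀⠀
⠀⠀⠀⠿⠿⣿⠒⠒⠂⠀⠀⠀
⠀⠀⠀⠂⠂⠒⣿⠒⠒⠀⠀⠀
⠀⠀⠀⠀⠀⠀⠀⠀⠀⠀⠀⠀
⠿⠿⠿⠿⠿⠿⠿⠿⠿⠿⠿⠿
⠿⠿⠿⠿⠿⠿⠿⠿⠿⠿⠿⠿

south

⠀⣿⠒⣿⠂⠒⠒⠒⠴⣿⠀⠀
⠀⠂⠒⠴⠂⠿⠒⣿⠿⣿⠀⠀
⠀⠿⠴⣿⠒⠂⠒⠿⠿⠴⠀⠀
⠀⠒⣿⠒⣿⠒⠒⣿⣿⠴⠀⠀
⠀⠴⠴⣿⣿⠂⠴⠒⠒⠀⠀⠀
⠀⠴⠴⣿⠂⠒⠂⠂⠒⠀⠀⠀
⠀⠀⠀⠿⠿⣿⣾⠒⠂⠀⠀⠀
⠀⠀⠀⠂⠂⠒⣿⠒⠒⠀⠀⠀
⠀⠀⠀⠀⠂⠒⠒⠒⠒⠀⠀⠀
⠿⠿⠿⠿⠿⠿⠿⠿⠿⠿⠿⠿
⠿⠿⠿⠿⠿⠿⠿⠿⠿⠿⠿⠿
⠿⠿⠿⠿⠿⠿⠿⠿⠿⠿⠿⠿

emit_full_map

⠀⠀⠀⠂⠒⠒⠒⠒⠴
⣿⠒⣿⠂⠒⠒⠒⠴⣿
⠂⠒⠴⠂⠿⠒⣿⠿⣿
⠿⠴⣿⠒⠂⠒⠿⠿⠴
⠒⣿⠒⣿⠒⠒⣿⣿⠴
⠴⠴⣿⣿⠂⠴⠒⠒⠀
⠴⠴⣿⠂⠒⠂⠂⠒⠀
⠀⠀⠿⠿⣿⣾⠒⠂⠀
⠀⠀⠂⠂⠒⣿⠒⠒⠀
⠀⠀⠀⠂⠒⠒⠒⠒⠀

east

⣿⠒⣿⠂⠒⠒⠒⠴⣿⠀⠀⠀
⠂⠒⠴⠂⠿⠒⣿⠿⣿⠀⠀⠀
⠿⠴⣿⠒⠂⠒⠿⠿⠴⠀⠀⠀
⠒⣿⠒⣿⠒⠒⣿⣿⠴⠀⠀⠀
⠴⠴⣿⣿⠂⠴⠒⠒⠿⠀⠀⠀
⠴⠴⣿⠂⠒⠂⠂⠒⠿⠀⠀⠀
⠀⠀⠿⠿⣿⠒⣾⠂⠴⠀⠀⠀
⠀⠀⠂⠂⠒⣿⠒⠒⠒⠀⠀⠀
⠀⠀⠀⠂⠒⠒⠒⠒⠴⠀⠀⠀
⠿⠿⠿⠿⠿⠿⠿⠿⠿⠿⠿⠿
⠿⠿⠿⠿⠿⠿⠿⠿⠿⠿⠿⠿
⠿⠿⠿⠿⠿⠿⠿⠿⠿⠿⠿⠿

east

⠒⣿⠂⠒⠒⠒⠴⣿⠀⠀⠀⠀
⠒⠴⠂⠿⠒⣿⠿⣿⠀⠀⠀⠀
⠴⣿⠒⠂⠒⠿⠿⠴⠀⠀⠀⠀
⣿⠒⣿⠒⠒⣿⣿⠴⠀⠀⠀⠀
⠴⣿⣿⠂⠴⠒⠒⠿⠒⠀⠀⠀
⠴⣿⠂⠒⠂⠂⠒⠿⠂⠀⠀⠀
⠀⠿⠿⣿⠒⠒⣾⠴⠒⠀⠀⠀
⠀⠂⠂⠒⣿⠒⠒⠒⠿⠀⠀⠀
⠀⠀⠂⠒⠒⠒⠒⠴⠒⠀⠀⠀
⠿⠿⠿⠿⠿⠿⠿⠿⠿⠿⠿⠿
⠿⠿⠿⠿⠿⠿⠿⠿⠿⠿⠿⠿
⠿⠿⠿⠿⠿⠿⠿⠿⠿⠿⠿⠿

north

⠀⠀⠂⠒⠒⠒⠒⠴⠀⠀⠀⠀
⠒⣿⠂⠒⠒⠒⠴⣿⠀⠀⠀⠀
⠒⠴⠂⠿⠒⣿⠿⣿⠀⠀⠀⠀
⠴⣿⠒⠂⠒⠿⠿⠴⠀⠀⠀⠀
⣿⠒⣿⠒⠒⣿⣿⠴⠒⠀⠀⠀
⠴⣿⣿⠂⠴⠒⠒⠿⠒⠀⠀⠀
⠴⣿⠂⠒⠂⠂⣾⠿⠂⠀⠀⠀
⠀⠿⠿⣿⠒⠒⠂⠴⠒⠀⠀⠀
⠀⠂⠂⠒⣿⠒⠒⠒⠿⠀⠀⠀
⠀⠀⠂⠒⠒⠒⠒⠴⠒⠀⠀⠀
⠿⠿⠿⠿⠿⠿⠿⠿⠿⠿⠿⠿
⠿⠿⠿⠿⠿⠿⠿⠿⠿⠿⠿⠿

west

⠀⠀⠀⠂⠒⠒⠒⠒⠴⠀⠀⠀
⣿⠒⣿⠂⠒⠒⠒⠴⣿⠀⠀⠀
⠂⠒⠴⠂⠿⠒⣿⠿⣿⠀⠀⠀
⠿⠴⣿⠒⠂⠒⠿⠿⠴⠀⠀⠀
⠒⣿⠒⣿⠒⠒⣿⣿⠴⠒⠀⠀
⠴⠴⣿⣿⠂⠴⠒⠒⠿⠒⠀⠀
⠴⠴⣿⠂⠒⠂⣾⠒⠿⠂⠀⠀
⠀⠀⠿⠿⣿⠒⠒⠂⠴⠒⠀⠀
⠀⠀⠂⠂⠒⣿⠒⠒⠒⠿⠀⠀
⠀⠀⠀⠂⠒⠒⠒⠒⠴⠒⠀⠀
⠿⠿⠿⠿⠿⠿⠿⠿⠿⠿⠿⠿
⠿⠿⠿⠿⠿⠿⠿⠿⠿⠿⠿⠿

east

⠀⠀⠂⠒⠒⠒⠒⠴⠀⠀⠀⠀
⠒⣿⠂⠒⠒⠒⠴⣿⠀⠀⠀⠀
⠒⠴⠂⠿⠒⣿⠿⣿⠀⠀⠀⠀
⠴⣿⠒⠂⠒⠿⠿⠴⠀⠀⠀⠀
⣿⠒⣿⠒⠒⣿⣿⠴⠒⠀⠀⠀
⠴⣿⣿⠂⠴⠒⠒⠿⠒⠀⠀⠀
⠴⣿⠂⠒⠂⠂⣾⠿⠂⠀⠀⠀
⠀⠿⠿⣿⠒⠒⠂⠴⠒⠀⠀⠀
⠀⠂⠂⠒⣿⠒⠒⠒⠿⠀⠀⠀
⠀⠀⠂⠒⠒⠒⠒⠴⠒⠀⠀⠀
⠿⠿⠿⠿⠿⠿⠿⠿⠿⠿⠿⠿
⠿⠿⠿⠿⠿⠿⠿⠿⠿⠿⠿⠿

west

⠀⠀⠀⠂⠒⠒⠒⠒⠴⠀⠀⠀
⣿⠒⣿⠂⠒⠒⠒⠴⣿⠀⠀⠀
⠂⠒⠴⠂⠿⠒⣿⠿⣿⠀⠀⠀
⠿⠴⣿⠒⠂⠒⠿⠿⠴⠀⠀⠀
⠒⣿⠒⣿⠒⠒⣿⣿⠴⠒⠀⠀
⠴⠴⣿⣿⠂⠴⠒⠒⠿⠒⠀⠀
⠴⠴⣿⠂⠒⠂⣾⠒⠿⠂⠀⠀
⠀⠀⠿⠿⣿⠒⠒⠂⠴⠒⠀⠀
⠀⠀⠂⠂⠒⣿⠒⠒⠒⠿⠀⠀
⠀⠀⠀⠂⠒⠒⠒⠒⠴⠒⠀⠀
⠿⠿⠿⠿⠿⠿⠿⠿⠿⠿⠿⠿
⠿⠿⠿⠿⠿⠿⠿⠿⠿⠿⠿⠿

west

⠀⠀⠀⠀⠂⠒⠒⠒⠒⠴⠀⠀
⠀⣿⠒⣿⠂⠒⠒⠒⠴⣿⠀⠀
⠀⠂⠒⠴⠂⠿⠒⣿⠿⣿⠀⠀
⠀⠿⠴⣿⠒⠂⠒⠿⠿⠴⠀⠀
⠀⠒⣿⠒⣿⠒⠒⣿⣿⠴⠒⠀
⠀⠴⠴⣿⣿⠂⠴⠒⠒⠿⠒⠀
⠀⠴⠴⣿⠂⠒⣾⠂⠒⠿⠂⠀
⠀⠀⠀⠿⠿⣿⠒⠒⠂⠴⠒⠀
⠀⠀⠀⠂⠂⠒⣿⠒⠒⠒⠿⠀
⠀⠀⠀⠀⠂⠒⠒⠒⠒⠴⠒⠀
⠿⠿⠿⠿⠿⠿⠿⠿⠿⠿⠿⠿
⠿⠿⠿⠿⠿⠿⠿⠿⠿⠿⠿⠿

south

⠀⣿⠒⣿⠂⠒⠒⠒⠴⣿⠀⠀
⠀⠂⠒⠴⠂⠿⠒⣿⠿⣿⠀⠀
⠀⠿⠴⣿⠒⠂⠒⠿⠿⠴⠀⠀
⠀⠒⣿⠒⣿⠒⠒⣿⣿⠴⠒⠀
⠀⠴⠴⣿⣿⠂⠴⠒⠒⠿⠒⠀
⠀⠴⠴⣿⠂⠒⠂⠂⠒⠿⠂⠀
⠀⠀⠀⠿⠿⣿⣾⠒⠂⠴⠒⠀
⠀⠀⠀⠂⠂⠒⣿⠒⠒⠒⠿⠀
⠀⠀⠀⠀⠂⠒⠒⠒⠒⠴⠒⠀
⠿⠿⠿⠿⠿⠿⠿⠿⠿⠿⠿⠿
⠿⠿⠿⠿⠿⠿⠿⠿⠿⠿⠿⠿
⠿⠿⠿⠿⠿⠿⠿⠿⠿⠿⠿⠿

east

⣿⠒⣿⠂⠒⠒⠒⠴⣿⠀⠀⠀
⠂⠒⠴⠂⠿⠒⣿⠿⣿⠀⠀⠀
⠿⠴⣿⠒⠂⠒⠿⠿⠴⠀⠀⠀
⠒⣿⠒⣿⠒⠒⣿⣿⠴⠒⠀⠀
⠴⠴⣿⣿⠂⠴⠒⠒⠿⠒⠀⠀
⠴⠴⣿⠂⠒⠂⠂⠒⠿⠂⠀⠀
⠀⠀⠿⠿⣿⠒⣾⠂⠴⠒⠀⠀
⠀⠀⠂⠂⠒⣿⠒⠒⠒⠿⠀⠀
⠀⠀⠀⠂⠒⠒⠒⠒⠴⠒⠀⠀
⠿⠿⠿⠿⠿⠿⠿⠿⠿⠿⠿⠿
⠿⠿⠿⠿⠿⠿⠿⠿⠿⠿⠿⠿
⠿⠿⠿⠿⠿⠿⠿⠿⠿⠿⠿⠿

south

⠂⠒⠴⠂⠿⠒⣿⠿⣿⠀⠀⠀
⠿⠴⣿⠒⠂⠒⠿⠿⠴⠀⠀⠀
⠒⣿⠒⣿⠒⠒⣿⣿⠴⠒⠀⠀
⠴⠴⣿⣿⠂⠴⠒⠒⠿⠒⠀⠀
⠴⠴⣿⠂⠒⠂⠂⠒⠿⠂⠀⠀
⠀⠀⠿⠿⣿⠒⠒⠂⠴⠒⠀⠀
⠀⠀⠂⠂⠒⣿⣾⠒⠒⠿⠀⠀
⠀⠀⠀⠂⠒⠒⠒⠒⠴⠒⠀⠀
⠿⠿⠿⠿⠿⠿⠿⠿⠿⠿⠿⠿
⠿⠿⠿⠿⠿⠿⠿⠿⠿⠿⠿⠿
⠿⠿⠿⠿⠿⠿⠿⠿⠿⠿⠿⠿
⠿⠿⠿⠿⠿⠿⠿⠿⠿⠿⠿⠿

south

⠿⠴⣿⠒⠂⠒⠿⠿⠴⠀⠀⠀
⠒⣿⠒⣿⠒⠒⣿⣿⠴⠒⠀⠀
⠴⠴⣿⣿⠂⠴⠒⠒⠿⠒⠀⠀
⠴⠴⣿⠂⠒⠂⠂⠒⠿⠂⠀⠀
⠀⠀⠿⠿⣿⠒⠒⠂⠴⠒⠀⠀
⠀⠀⠂⠂⠒⣿⠒⠒⠒⠿⠀⠀
⠀⠀⠀⠂⠒⠒⣾⠒⠴⠒⠀⠀
⠿⠿⠿⠿⠿⠿⠿⠿⠿⠿⠿⠿
⠿⠿⠿⠿⠿⠿⠿⠿⠿⠿⠿⠿
⠿⠿⠿⠿⠿⠿⠿⠿⠿⠿⠿⠿
⠿⠿⠿⠿⠿⠿⠿⠿⠿⠿⠿⠿
⠿⠿⠿⠿⠿⠿⠿⠿⠿⠿⠿⠿

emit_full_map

⠀⠀⠀⠂⠒⠒⠒⠒⠴⠀
⣿⠒⣿⠂⠒⠒⠒⠴⣿⠀
⠂⠒⠴⠂⠿⠒⣿⠿⣿⠀
⠿⠴⣿⠒⠂⠒⠿⠿⠴⠀
⠒⣿⠒⣿⠒⠒⣿⣿⠴⠒
⠴⠴⣿⣿⠂⠴⠒⠒⠿⠒
⠴⠴⣿⠂⠒⠂⠂⠒⠿⠂
⠀⠀⠿⠿⣿⠒⠒⠂⠴⠒
⠀⠀⠂⠂⠒⣿⠒⠒⠒⠿
⠀⠀⠀⠂⠒⠒⣾⠒⠴⠒


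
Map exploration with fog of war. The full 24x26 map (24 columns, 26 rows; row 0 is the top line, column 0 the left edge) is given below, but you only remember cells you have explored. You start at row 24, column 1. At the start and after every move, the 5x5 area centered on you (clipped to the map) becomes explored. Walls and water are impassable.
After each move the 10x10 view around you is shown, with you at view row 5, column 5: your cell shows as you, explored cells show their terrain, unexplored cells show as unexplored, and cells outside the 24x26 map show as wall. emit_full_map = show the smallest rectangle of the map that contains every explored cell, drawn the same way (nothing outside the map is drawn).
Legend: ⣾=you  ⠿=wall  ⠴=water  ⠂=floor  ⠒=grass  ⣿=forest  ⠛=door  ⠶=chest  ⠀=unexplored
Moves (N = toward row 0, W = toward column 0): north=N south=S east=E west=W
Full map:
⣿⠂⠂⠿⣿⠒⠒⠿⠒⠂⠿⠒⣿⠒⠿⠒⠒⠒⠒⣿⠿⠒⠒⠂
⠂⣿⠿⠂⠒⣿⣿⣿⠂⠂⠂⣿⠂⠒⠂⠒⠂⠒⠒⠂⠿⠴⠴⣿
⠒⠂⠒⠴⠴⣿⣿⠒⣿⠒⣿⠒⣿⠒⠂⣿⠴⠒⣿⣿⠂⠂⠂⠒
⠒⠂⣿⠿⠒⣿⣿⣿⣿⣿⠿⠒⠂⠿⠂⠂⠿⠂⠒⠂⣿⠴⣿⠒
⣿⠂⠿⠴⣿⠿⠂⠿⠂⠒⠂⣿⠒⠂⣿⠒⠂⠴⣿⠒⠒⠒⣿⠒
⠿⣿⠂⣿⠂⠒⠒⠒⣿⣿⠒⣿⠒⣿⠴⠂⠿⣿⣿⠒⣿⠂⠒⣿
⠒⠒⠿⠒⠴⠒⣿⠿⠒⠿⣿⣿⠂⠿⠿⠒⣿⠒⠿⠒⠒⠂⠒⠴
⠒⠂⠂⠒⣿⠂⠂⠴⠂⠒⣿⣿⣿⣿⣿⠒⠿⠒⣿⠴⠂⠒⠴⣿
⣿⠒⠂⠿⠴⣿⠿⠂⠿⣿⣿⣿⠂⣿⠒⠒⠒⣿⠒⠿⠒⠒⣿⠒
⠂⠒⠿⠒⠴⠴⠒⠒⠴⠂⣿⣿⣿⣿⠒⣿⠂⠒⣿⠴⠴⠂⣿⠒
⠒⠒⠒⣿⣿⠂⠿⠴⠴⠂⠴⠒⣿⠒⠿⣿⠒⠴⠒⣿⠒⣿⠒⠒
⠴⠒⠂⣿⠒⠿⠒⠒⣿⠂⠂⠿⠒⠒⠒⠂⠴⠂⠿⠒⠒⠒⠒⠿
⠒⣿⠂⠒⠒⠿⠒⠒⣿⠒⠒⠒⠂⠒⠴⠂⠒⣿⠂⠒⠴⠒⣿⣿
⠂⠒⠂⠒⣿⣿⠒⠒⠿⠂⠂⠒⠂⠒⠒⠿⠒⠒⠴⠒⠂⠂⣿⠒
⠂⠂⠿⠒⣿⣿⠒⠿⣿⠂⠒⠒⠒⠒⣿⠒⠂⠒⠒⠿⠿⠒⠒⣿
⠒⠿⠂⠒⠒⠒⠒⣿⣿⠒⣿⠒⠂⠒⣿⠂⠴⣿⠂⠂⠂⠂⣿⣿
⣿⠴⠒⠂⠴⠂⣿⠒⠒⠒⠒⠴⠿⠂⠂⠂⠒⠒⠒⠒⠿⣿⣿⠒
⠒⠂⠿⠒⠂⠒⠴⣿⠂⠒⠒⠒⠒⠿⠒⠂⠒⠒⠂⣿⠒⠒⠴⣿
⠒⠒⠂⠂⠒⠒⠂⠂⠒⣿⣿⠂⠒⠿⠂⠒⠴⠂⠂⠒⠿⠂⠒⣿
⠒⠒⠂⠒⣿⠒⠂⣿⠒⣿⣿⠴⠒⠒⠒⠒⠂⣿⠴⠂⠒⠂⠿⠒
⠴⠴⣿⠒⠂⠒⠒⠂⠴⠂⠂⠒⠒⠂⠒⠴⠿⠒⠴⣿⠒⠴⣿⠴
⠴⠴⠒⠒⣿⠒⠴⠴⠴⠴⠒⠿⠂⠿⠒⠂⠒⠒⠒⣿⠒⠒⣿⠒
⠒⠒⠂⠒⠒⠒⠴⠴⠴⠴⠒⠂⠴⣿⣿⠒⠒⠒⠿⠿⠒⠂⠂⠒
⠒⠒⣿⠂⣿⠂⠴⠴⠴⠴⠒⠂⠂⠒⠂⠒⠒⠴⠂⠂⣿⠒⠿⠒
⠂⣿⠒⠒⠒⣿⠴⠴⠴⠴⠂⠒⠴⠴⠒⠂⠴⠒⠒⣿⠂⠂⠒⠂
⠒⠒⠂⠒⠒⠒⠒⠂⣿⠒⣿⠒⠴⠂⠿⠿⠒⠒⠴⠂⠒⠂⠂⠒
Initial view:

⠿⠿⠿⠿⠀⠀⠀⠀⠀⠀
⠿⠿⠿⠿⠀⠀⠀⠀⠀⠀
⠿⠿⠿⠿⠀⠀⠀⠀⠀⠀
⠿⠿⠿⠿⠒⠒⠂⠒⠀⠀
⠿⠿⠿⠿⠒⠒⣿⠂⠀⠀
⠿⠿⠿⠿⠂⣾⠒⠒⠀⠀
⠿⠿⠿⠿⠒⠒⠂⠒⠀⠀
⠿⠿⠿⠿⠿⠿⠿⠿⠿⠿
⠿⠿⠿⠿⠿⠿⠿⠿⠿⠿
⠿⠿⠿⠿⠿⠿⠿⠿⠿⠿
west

⠿⠿⠿⠿⠿⠀⠀⠀⠀⠀
⠿⠿⠿⠿⠿⠀⠀⠀⠀⠀
⠿⠿⠿⠿⠿⠀⠀⠀⠀⠀
⠿⠿⠿⠿⠿⠒⠒⠂⠒⠀
⠿⠿⠿⠿⠿⠒⠒⣿⠂⠀
⠿⠿⠿⠿⠿⣾⣿⠒⠒⠀
⠿⠿⠿⠿⠿⠒⠒⠂⠒⠀
⠿⠿⠿⠿⠿⠿⠿⠿⠿⠿
⠿⠿⠿⠿⠿⠿⠿⠿⠿⠿
⠿⠿⠿⠿⠿⠿⠿⠿⠿⠿

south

⠿⠿⠿⠿⠿⠀⠀⠀⠀⠀
⠿⠿⠿⠿⠿⠀⠀⠀⠀⠀
⠿⠿⠿⠿⠿⠒⠒⠂⠒⠀
⠿⠿⠿⠿⠿⠒⠒⣿⠂⠀
⠿⠿⠿⠿⠿⠂⣿⠒⠒⠀
⠿⠿⠿⠿⠿⣾⠒⠂⠒⠀
⠿⠿⠿⠿⠿⠿⠿⠿⠿⠿
⠿⠿⠿⠿⠿⠿⠿⠿⠿⠿
⠿⠿⠿⠿⠿⠿⠿⠿⠿⠿
⠿⠿⠿⠿⠿⠿⠿⠿⠿⠿

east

⠿⠿⠿⠿⠀⠀⠀⠀⠀⠀
⠿⠿⠿⠿⠀⠀⠀⠀⠀⠀
⠿⠿⠿⠿⠒⠒⠂⠒⠀⠀
⠿⠿⠿⠿⠒⠒⣿⠂⠀⠀
⠿⠿⠿⠿⠂⣿⠒⠒⠀⠀
⠿⠿⠿⠿⠒⣾⠂⠒⠀⠀
⠿⠿⠿⠿⠿⠿⠿⠿⠿⠿
⠿⠿⠿⠿⠿⠿⠿⠿⠿⠿
⠿⠿⠿⠿⠿⠿⠿⠿⠿⠿
⠿⠿⠿⠿⠿⠿⠿⠿⠿⠿

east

⠿⠿⠿⠀⠀⠀⠀⠀⠀⠀
⠿⠿⠿⠀⠀⠀⠀⠀⠀⠀
⠿⠿⠿⠒⠒⠂⠒⠀⠀⠀
⠿⠿⠿⠒⠒⣿⠂⣿⠀⠀
⠿⠿⠿⠂⣿⠒⠒⠒⠀⠀
⠿⠿⠿⠒⠒⣾⠒⠒⠀⠀
⠿⠿⠿⠿⠿⠿⠿⠿⠿⠿
⠿⠿⠿⠿⠿⠿⠿⠿⠿⠿
⠿⠿⠿⠿⠿⠿⠿⠿⠿⠿
⠿⠿⠿⠿⠿⠿⠿⠿⠿⠿

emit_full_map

⠒⠒⠂⠒⠀
⠒⠒⣿⠂⣿
⠂⣿⠒⠒⠒
⠒⠒⣾⠒⠒

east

⠿⠿⠀⠀⠀⠀⠀⠀⠀⠀
⠿⠿⠀⠀⠀⠀⠀⠀⠀⠀
⠿⠿⠒⠒⠂⠒⠀⠀⠀⠀
⠿⠿⠒⠒⣿⠂⣿⠂⠀⠀
⠿⠿⠂⣿⠒⠒⠒⣿⠀⠀
⠿⠿⠒⠒⠂⣾⠒⠒⠀⠀
⠿⠿⠿⠿⠿⠿⠿⠿⠿⠿
⠿⠿⠿⠿⠿⠿⠿⠿⠿⠿
⠿⠿⠿⠿⠿⠿⠿⠿⠿⠿
⠿⠿⠿⠿⠿⠿⠿⠿⠿⠿

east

⠿⠀⠀⠀⠀⠀⠀⠀⠀⠀
⠿⠀⠀⠀⠀⠀⠀⠀⠀⠀
⠿⠒⠒⠂⠒⠀⠀⠀⠀⠀
⠿⠒⠒⣿⠂⣿⠂⠴⠀⠀
⠿⠂⣿⠒⠒⠒⣿⠴⠀⠀
⠿⠒⠒⠂⠒⣾⠒⠒⠀⠀
⠿⠿⠿⠿⠿⠿⠿⠿⠿⠿
⠿⠿⠿⠿⠿⠿⠿⠿⠿⠿
⠿⠿⠿⠿⠿⠿⠿⠿⠿⠿
⠿⠿⠿⠿⠿⠿⠿⠿⠿⠿

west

⠿⠿⠀⠀⠀⠀⠀⠀⠀⠀
⠿⠿⠀⠀⠀⠀⠀⠀⠀⠀
⠿⠿⠒⠒⠂⠒⠀⠀⠀⠀
⠿⠿⠒⠒⣿⠂⣿⠂⠴⠀
⠿⠿⠂⣿⠒⠒⠒⣿⠴⠀
⠿⠿⠒⠒⠂⣾⠒⠒⠒⠀
⠿⠿⠿⠿⠿⠿⠿⠿⠿⠿
⠿⠿⠿⠿⠿⠿⠿⠿⠿⠿
⠿⠿⠿⠿⠿⠿⠿⠿⠿⠿
⠿⠿⠿⠿⠿⠿⠿⠿⠿⠿

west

⠿⠿⠿⠀⠀⠀⠀⠀⠀⠀
⠿⠿⠿⠀⠀⠀⠀⠀⠀⠀
⠿⠿⠿⠒⠒⠂⠒⠀⠀⠀
⠿⠿⠿⠒⠒⣿⠂⣿⠂⠴
⠿⠿⠿⠂⣿⠒⠒⠒⣿⠴
⠿⠿⠿⠒⠒⣾⠒⠒⠒⠒
⠿⠿⠿⠿⠿⠿⠿⠿⠿⠿
⠿⠿⠿⠿⠿⠿⠿⠿⠿⠿
⠿⠿⠿⠿⠿⠿⠿⠿⠿⠿
⠿⠿⠿⠿⠿⠿⠿⠿⠿⠿

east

⠿⠿⠀⠀⠀⠀⠀⠀⠀⠀
⠿⠿⠀⠀⠀⠀⠀⠀⠀⠀
⠿⠿⠒⠒⠂⠒⠀⠀⠀⠀
⠿⠿⠒⠒⣿⠂⣿⠂⠴⠀
⠿⠿⠂⣿⠒⠒⠒⣿⠴⠀
⠿⠿⠒⠒⠂⣾⠒⠒⠒⠀
⠿⠿⠿⠿⠿⠿⠿⠿⠿⠿
⠿⠿⠿⠿⠿⠿⠿⠿⠿⠿
⠿⠿⠿⠿⠿⠿⠿⠿⠿⠿
⠿⠿⠿⠿⠿⠿⠿⠿⠿⠿

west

⠿⠿⠿⠀⠀⠀⠀⠀⠀⠀
⠿⠿⠿⠀⠀⠀⠀⠀⠀⠀
⠿⠿⠿⠒⠒⠂⠒⠀⠀⠀
⠿⠿⠿⠒⠒⣿⠂⣿⠂⠴
⠿⠿⠿⠂⣿⠒⠒⠒⣿⠴
⠿⠿⠿⠒⠒⣾⠒⠒⠒⠒
⠿⠿⠿⠿⠿⠿⠿⠿⠿⠿
⠿⠿⠿⠿⠿⠿⠿⠿⠿⠿
⠿⠿⠿⠿⠿⠿⠿⠿⠿⠿
⠿⠿⠿⠿⠿⠿⠿⠿⠿⠿

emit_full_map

⠒⠒⠂⠒⠀⠀⠀
⠒⠒⣿⠂⣿⠂⠴
⠂⣿⠒⠒⠒⣿⠴
⠒⠒⣾⠒⠒⠒⠒

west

⠿⠿⠿⠿⠀⠀⠀⠀⠀⠀
⠿⠿⠿⠿⠀⠀⠀⠀⠀⠀
⠿⠿⠿⠿⠒⠒⠂⠒⠀⠀
⠿⠿⠿⠿⠒⠒⣿⠂⣿⠂
⠿⠿⠿⠿⠂⣿⠒⠒⠒⣿
⠿⠿⠿⠿⠒⣾⠂⠒⠒⠒
⠿⠿⠿⠿⠿⠿⠿⠿⠿⠿
⠿⠿⠿⠿⠿⠿⠿⠿⠿⠿
⠿⠿⠿⠿⠿⠿⠿⠿⠿⠿
⠿⠿⠿⠿⠿⠿⠿⠿⠿⠿

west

⠿⠿⠿⠿⠿⠀⠀⠀⠀⠀
⠿⠿⠿⠿⠿⠀⠀⠀⠀⠀
⠿⠿⠿⠿⠿⠒⠒⠂⠒⠀
⠿⠿⠿⠿⠿⠒⠒⣿⠂⣿
⠿⠿⠿⠿⠿⠂⣿⠒⠒⠒
⠿⠿⠿⠿⠿⣾⠒⠂⠒⠒
⠿⠿⠿⠿⠿⠿⠿⠿⠿⠿
⠿⠿⠿⠿⠿⠿⠿⠿⠿⠿
⠿⠿⠿⠿⠿⠿⠿⠿⠿⠿
⠿⠿⠿⠿⠿⠿⠿⠿⠿⠿

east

⠿⠿⠿⠿⠀⠀⠀⠀⠀⠀
⠿⠿⠿⠿⠀⠀⠀⠀⠀⠀
⠿⠿⠿⠿⠒⠒⠂⠒⠀⠀
⠿⠿⠿⠿⠒⠒⣿⠂⣿⠂
⠿⠿⠿⠿⠂⣿⠒⠒⠒⣿
⠿⠿⠿⠿⠒⣾⠂⠒⠒⠒
⠿⠿⠿⠿⠿⠿⠿⠿⠿⠿
⠿⠿⠿⠿⠿⠿⠿⠿⠿⠿
⠿⠿⠿⠿⠿⠿⠿⠿⠿⠿
⠿⠿⠿⠿⠿⠿⠿⠿⠿⠿

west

⠿⠿⠿⠿⠿⠀⠀⠀⠀⠀
⠿⠿⠿⠿⠿⠀⠀⠀⠀⠀
⠿⠿⠿⠿⠿⠒⠒⠂⠒⠀
⠿⠿⠿⠿⠿⠒⠒⣿⠂⣿
⠿⠿⠿⠿⠿⠂⣿⠒⠒⠒
⠿⠿⠿⠿⠿⣾⠒⠂⠒⠒
⠿⠿⠿⠿⠿⠿⠿⠿⠿⠿
⠿⠿⠿⠿⠿⠿⠿⠿⠿⠿
⠿⠿⠿⠿⠿⠿⠿⠿⠿⠿
⠿⠿⠿⠿⠿⠿⠿⠿⠿⠿

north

⠿⠿⠿⠿⠿⠀⠀⠀⠀⠀
⠿⠿⠿⠿⠿⠀⠀⠀⠀⠀
⠿⠿⠿⠿⠿⠀⠀⠀⠀⠀
⠿⠿⠿⠿⠿⠒⠒⠂⠒⠀
⠿⠿⠿⠿⠿⠒⠒⣿⠂⣿
⠿⠿⠿⠿⠿⣾⣿⠒⠒⠒
⠿⠿⠿⠿⠿⠒⠒⠂⠒⠒
⠿⠿⠿⠿⠿⠿⠿⠿⠿⠿
⠿⠿⠿⠿⠿⠿⠿⠿⠿⠿
⠿⠿⠿⠿⠿⠿⠿⠿⠿⠿
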